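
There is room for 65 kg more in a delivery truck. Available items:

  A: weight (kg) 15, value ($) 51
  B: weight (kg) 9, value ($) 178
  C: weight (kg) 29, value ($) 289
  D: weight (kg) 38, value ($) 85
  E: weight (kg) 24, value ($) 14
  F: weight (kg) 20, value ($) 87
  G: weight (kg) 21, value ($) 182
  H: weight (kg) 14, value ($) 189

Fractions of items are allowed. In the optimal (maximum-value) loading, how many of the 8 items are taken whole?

Ratios (sorted): B 19.78, H 13.50, C 9.97, G 8.67, F 4.35, A 3.40, D 2.24, E 0.58
take B (9 @ 178); take H (14 @ 189); take C (29 @ 289); take 13/21 of G → 112.67. Capacity used 65/65.
3 item(s) taken whole; one partial (take 13/21 of G).

3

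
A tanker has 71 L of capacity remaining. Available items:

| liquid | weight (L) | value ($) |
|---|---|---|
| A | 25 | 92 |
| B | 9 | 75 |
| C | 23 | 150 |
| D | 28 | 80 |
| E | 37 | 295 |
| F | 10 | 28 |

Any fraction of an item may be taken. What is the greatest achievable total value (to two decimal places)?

Ratios (sorted): B 8.33, E 7.97, C 6.52, A 3.68, D 2.86, F 2.80
take B (9 @ 75); take E (37 @ 295); take C (23 @ 150); take 2/25 of A → 7.36. Capacity used 71/71.
Total value = 527.36

527.36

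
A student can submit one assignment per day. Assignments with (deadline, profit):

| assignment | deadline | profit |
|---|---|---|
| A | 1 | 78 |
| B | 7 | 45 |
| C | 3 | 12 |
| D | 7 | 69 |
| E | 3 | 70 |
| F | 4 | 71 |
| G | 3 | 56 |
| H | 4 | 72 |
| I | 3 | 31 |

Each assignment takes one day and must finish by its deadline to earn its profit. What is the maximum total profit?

Take jobs in profit order; each goes to the latest open slot no later than its deadline.
Profit order: A=78 H=72 F=71 E=70 D=69 G=56 B=45 I=31 C=12
Assign: A→slot 1, H→slot 4, F→slot 3, E→slot 2, D→slot 7, G skipped, B→slot 6, I skipped, C skipped.
Slots: [1:A] [2:E] [3:F] [4:H] [6:B] [7:D]
Profit = 78 + 70 + 71 + 72 + 45 + 69 = 405

405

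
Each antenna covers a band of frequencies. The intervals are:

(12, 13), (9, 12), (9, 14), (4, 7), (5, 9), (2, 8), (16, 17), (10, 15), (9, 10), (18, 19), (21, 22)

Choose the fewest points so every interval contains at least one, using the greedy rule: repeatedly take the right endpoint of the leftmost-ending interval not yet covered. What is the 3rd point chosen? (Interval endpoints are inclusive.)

13

By right end: [4,7]  [2,8]  [5,9]  [9,10]  [9,12]  [12,13]  [9,14]  [10,15]  [16,17]  [18,19]  [21,22]
[4,7] uncovered → point at 7; [9,10] uncovered → point at 10; [12,13] uncovered → point at 13; [16,17] uncovered → point at 17; [18,19] uncovered → point at 19; [21,22] uncovered → point at 22.
Points: 7, 10, 13, 17, 19, 22 (6 total).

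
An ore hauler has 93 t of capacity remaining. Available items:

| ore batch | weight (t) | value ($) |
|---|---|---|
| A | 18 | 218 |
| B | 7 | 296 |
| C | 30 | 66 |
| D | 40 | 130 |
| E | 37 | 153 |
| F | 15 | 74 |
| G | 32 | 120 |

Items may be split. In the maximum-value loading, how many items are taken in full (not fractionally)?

4

Greedy by value/weight ratio, highest first.
Ratios (sorted): B 42.29, A 12.11, F 4.93, E 4.14, G 3.75, D 3.25, C 2.20
take B (7 @ 296); take A (18 @ 218); take F (15 @ 74); take E (37 @ 153); take 16/32 of G → 60.00. Capacity used 93/93.
4 item(s) taken whole; one partial (take 16/32 of G).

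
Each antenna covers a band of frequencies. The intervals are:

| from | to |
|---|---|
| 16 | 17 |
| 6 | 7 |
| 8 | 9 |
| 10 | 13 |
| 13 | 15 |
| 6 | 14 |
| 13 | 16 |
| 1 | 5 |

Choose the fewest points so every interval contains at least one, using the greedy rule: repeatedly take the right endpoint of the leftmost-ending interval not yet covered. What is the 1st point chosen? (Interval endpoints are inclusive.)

Process intervals by earliest right end; each time one isn't hit yet, stab at its right endpoint.
By right end: [1,5]  [6,7]  [8,9]  [10,13]  [6,14]  [13,15]  [13,16]  [16,17]
[1,5] uncovered → point at 5; [6,7] uncovered → point at 7; [8,9] uncovered → point at 9; [10,13] uncovered → point at 13; [16,17] uncovered → point at 17.
Points: 5, 7, 9, 13, 17 (5 total).

5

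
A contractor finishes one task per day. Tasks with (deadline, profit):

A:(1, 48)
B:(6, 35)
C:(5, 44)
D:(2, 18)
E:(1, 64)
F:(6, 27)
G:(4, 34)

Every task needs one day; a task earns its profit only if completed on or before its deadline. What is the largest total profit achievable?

222

Take jobs in profit order; each goes to the latest open slot no later than its deadline.
By profit: E(d1,64), A(d1,48), C(d5,44), B(d6,35), G(d4,34), F(d6,27), D(d2,18)
E→slot 1; A skipped; C→slot 5; B→slot 6; G→slot 4; F→slot 3; D→slot 2.
Profit = 64 + 18 + 27 + 34 + 44 + 35 = 222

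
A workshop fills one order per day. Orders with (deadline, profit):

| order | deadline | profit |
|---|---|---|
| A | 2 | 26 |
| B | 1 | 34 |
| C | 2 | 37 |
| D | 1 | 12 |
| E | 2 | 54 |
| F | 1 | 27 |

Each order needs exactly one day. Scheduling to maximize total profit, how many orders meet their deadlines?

Profit order: E=54 C=37 B=34 F=27 A=26 D=12
Assign: E→slot 2, C→slot 1, B skipped, F skipped, A skipped, D skipped.
Slots: [1:C] [2:E]
2 of 6 scheduled.

2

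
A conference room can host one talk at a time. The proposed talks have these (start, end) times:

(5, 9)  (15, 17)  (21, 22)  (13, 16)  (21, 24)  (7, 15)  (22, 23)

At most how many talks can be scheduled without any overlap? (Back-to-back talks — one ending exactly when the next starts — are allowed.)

By end time: (5,9), (7,15), (13,16), (15,17), (21,22), (22,23), (21,24).
Pick (5,9); next start ≥ 9 → (13,16); next start ≥ 16 → (21,22); next start ≥ 22 → (22,23).
Selected 4 talks.

4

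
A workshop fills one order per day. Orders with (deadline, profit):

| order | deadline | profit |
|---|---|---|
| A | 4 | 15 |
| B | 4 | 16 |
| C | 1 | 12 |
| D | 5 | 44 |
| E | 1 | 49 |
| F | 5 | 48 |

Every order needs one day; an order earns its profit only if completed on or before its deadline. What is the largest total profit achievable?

172

Profit order: E=49 F=48 D=44 B=16 A=15 C=12
Assign: E→slot 1, F→slot 5, D→slot 4, B→slot 3, A→slot 2, C skipped.
Slots: [1:E] [2:A] [3:B] [4:D] [5:F]
Profit = 49 + 15 + 16 + 44 + 48 = 172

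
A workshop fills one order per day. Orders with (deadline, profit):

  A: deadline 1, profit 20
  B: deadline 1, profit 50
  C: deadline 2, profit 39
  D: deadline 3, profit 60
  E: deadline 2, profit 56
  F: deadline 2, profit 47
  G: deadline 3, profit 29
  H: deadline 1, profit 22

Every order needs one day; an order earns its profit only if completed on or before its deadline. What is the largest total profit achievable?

166

Sort by profit descending; place each in the latest free slot ≤ its deadline.
Profit order: D=60 E=56 B=50 F=47 C=39 G=29 H=22 A=20
Assign: D→slot 3, E→slot 2, B→slot 1, F skipped, C skipped, G skipped, H skipped, A skipped.
Slots: [1:B] [2:E] [3:D]
Profit = 50 + 56 + 60 = 166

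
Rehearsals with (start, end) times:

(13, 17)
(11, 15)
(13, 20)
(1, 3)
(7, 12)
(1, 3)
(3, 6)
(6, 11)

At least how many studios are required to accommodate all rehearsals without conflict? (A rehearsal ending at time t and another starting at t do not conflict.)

The answer is the maximum number of intervals overlapping at any instant.
Events (time:±→running): 1:+→1 1:+→2 3:-→1 3:-→0 3:+→1 6:-→0 6:+→1 7:+→2 11:-→1 11:+→2 12:-→1 13:+→2 13:+→3 … peak 3.

3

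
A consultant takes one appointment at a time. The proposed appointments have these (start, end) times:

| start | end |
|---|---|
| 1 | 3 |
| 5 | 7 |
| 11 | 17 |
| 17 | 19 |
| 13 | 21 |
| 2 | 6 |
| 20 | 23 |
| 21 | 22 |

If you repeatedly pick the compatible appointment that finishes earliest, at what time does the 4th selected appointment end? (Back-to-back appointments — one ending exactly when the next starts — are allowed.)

19

Order by finish time; keep every interval that doesn't clash with the previous kept one.
Sorted by end: (1,3)  (2,6)  (5,7)  (11,17)  (17,19)  (13,21)  (21,22)  (20,23)
take (1,3); take (5,7); take (11,17); take (17,19); take (21,22).
Selected: (1,3) (5,7) (11,17) (17,19) (21,22)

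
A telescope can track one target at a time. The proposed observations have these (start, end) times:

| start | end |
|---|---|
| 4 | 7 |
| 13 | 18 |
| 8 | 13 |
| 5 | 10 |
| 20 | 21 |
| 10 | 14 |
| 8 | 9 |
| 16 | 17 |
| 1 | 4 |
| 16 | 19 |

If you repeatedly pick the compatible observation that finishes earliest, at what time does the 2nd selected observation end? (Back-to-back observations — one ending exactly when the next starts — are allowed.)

7

Order by finish time; keep every interval that doesn't clash with the previous kept one.
By end time: (1,4), (4,7), (8,9), (5,10), (8,13), (10,14), (16,17), (13,18), (16,19), (20,21).
Pick (1,4); next start ≥ 4 → (4,7); next start ≥ 7 → (8,9); next start ≥ 9 → (10,14); next start ≥ 14 → (16,17); next start ≥ 17 → (20,21).
Selected: (1,4) (4,7) (8,9) (10,14) (16,17) (20,21)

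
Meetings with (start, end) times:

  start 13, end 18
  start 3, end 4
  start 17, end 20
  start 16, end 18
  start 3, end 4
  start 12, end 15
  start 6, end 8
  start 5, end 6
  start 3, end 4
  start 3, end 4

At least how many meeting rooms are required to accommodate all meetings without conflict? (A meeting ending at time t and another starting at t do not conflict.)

The answer is the maximum number of intervals overlapping at any instant.
Events (time:±→running): 3:+→1 3:+→2 3:+→3 3:+→4 … peak 4.

4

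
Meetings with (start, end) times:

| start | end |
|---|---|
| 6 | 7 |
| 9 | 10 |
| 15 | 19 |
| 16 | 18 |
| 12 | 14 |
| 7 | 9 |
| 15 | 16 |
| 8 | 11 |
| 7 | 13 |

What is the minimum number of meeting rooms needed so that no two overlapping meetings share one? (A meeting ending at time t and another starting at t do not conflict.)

Events (time:±→running): 6:+→1 7:-→0 7:+→1 7:+→2 8:+→3 … peak 3.

3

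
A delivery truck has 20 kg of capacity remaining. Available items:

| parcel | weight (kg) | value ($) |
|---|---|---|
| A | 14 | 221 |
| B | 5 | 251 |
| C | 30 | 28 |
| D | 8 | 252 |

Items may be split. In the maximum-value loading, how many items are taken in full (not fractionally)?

Sort by value per unit weight and fill in that order.
Ratios (sorted): B 50.20, D 31.50, A 15.79, C 0.93
take B (5 @ 251); take D (8 @ 252); take 7/14 of A → 110.50. Capacity used 20/20.
2 item(s) taken whole; one partial (take 7/14 of A).

2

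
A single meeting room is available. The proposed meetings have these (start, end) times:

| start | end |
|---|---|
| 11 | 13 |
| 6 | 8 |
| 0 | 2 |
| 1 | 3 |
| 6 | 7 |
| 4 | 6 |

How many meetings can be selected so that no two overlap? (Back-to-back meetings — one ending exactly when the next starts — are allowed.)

4

Greedy by earliest finish: after sorting by end time, pick each interval compatible with the last pick.
Sorted by end: (0,2)  (1,3)  (4,6)  (6,7)  (6,8)  (11,13)
take (0,2); take (4,6); take (6,7); take (11,13).
Selected 4 meetings.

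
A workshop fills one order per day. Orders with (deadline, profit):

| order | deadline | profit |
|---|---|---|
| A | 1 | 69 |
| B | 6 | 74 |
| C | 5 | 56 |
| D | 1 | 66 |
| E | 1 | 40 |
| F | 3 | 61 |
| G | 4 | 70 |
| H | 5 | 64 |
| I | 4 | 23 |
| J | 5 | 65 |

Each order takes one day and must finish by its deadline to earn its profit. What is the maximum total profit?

403

Sort by profit descending; place each in the latest free slot ≤ its deadline.
By profit: B(d6,74), G(d4,70), A(d1,69), D(d1,66), J(d5,65), H(d5,64), F(d3,61), C(d5,56), E(d1,40), I(d4,23)
B→slot 6; G→slot 4; A→slot 1; D skipped; J→slot 5; H→slot 3; F→slot 2; C skipped; E skipped; I skipped.
Profit = 69 + 61 + 64 + 70 + 65 + 74 = 403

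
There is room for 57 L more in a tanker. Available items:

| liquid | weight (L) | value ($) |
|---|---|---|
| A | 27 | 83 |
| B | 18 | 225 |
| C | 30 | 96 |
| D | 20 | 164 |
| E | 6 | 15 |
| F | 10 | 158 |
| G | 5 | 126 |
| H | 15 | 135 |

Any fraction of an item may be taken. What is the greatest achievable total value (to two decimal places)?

717.80

Sort by value per unit weight and fill in that order.
Order: G (126/5=25.20) > F (158/10=15.80) > B (225/18=12.50) > H (135/15=9.00) > D (164/20=8.20) > C (96/30=3.20) > A (83/27=3.07) > E (15/6=2.50)
Fill: take G (5 @ 126) → take F (10 @ 158) → take B (18 @ 225) → take H (15 @ 135) → take 9/20 of D → 73.80; 57/57 used.
Total value = 717.80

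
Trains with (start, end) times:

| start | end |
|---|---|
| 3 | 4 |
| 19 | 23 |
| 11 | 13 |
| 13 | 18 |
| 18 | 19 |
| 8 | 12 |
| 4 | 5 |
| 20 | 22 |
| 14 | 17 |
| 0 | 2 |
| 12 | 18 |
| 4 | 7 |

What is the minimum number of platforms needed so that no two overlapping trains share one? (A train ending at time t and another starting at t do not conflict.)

3

The answer is the maximum number of intervals overlapping at any instant.
starts: [0, 3, 4, 4, 8, 11, 12, 13, 14, 18, 19, 20]
ends:   [2, 4, 5, 7, 12, 13, 17, 18, 18, 19, 22, 23]
s0→1 e2→0 s3→1 e4→0 s4→1 s4→2 e5→1 e7→0 s8→1 s11→2 e12→1 s12→2 e13→1 s13→2 s14→3  — peak 3.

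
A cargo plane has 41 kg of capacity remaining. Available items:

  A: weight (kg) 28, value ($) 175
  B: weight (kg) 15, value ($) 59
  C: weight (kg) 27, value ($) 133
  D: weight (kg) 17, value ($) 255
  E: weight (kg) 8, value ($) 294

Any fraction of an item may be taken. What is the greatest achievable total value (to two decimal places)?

Greedy by value/weight ratio, highest first.
Order: E (294/8=36.75) > D (255/17=15.00) > A (175/28=6.25) > C (133/27=4.93) > B (59/15=3.93)
Fill: take E (8 @ 294) → take D (17 @ 255) → take 16/28 of A → 100.00; 41/41 used.
Total value = 649.00

649.00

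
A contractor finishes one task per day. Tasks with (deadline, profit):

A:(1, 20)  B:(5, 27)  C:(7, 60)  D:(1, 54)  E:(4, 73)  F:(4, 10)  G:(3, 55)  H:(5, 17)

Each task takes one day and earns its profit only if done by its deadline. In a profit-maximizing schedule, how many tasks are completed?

6

Profit order: E=73 C=60 G=55 D=54 B=27 A=20 H=17 F=10
Assign: E→slot 4, C→slot 7, G→slot 3, D→slot 1, B→slot 5, A skipped, H→slot 2, F skipped.
Slots: [1:D] [2:H] [3:G] [4:E] [5:B] [7:C]
6 of 8 scheduled.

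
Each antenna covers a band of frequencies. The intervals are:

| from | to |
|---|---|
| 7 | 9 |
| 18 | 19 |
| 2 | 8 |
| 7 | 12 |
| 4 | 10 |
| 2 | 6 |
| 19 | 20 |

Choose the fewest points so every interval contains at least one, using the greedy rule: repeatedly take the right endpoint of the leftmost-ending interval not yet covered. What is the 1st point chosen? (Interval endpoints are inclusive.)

By right end: [2,6]  [2,8]  [7,9]  [4,10]  [7,12]  [18,19]  [19,20]
[2,6] uncovered → point at 6; [7,9] uncovered → point at 9; [18,19] uncovered → point at 19.
Points: 6, 9, 19 (3 total).

6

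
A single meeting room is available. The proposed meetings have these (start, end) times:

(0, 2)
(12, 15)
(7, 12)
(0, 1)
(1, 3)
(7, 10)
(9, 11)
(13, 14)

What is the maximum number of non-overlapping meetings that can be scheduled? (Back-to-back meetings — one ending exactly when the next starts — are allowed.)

4

By end time: (0,1), (0,2), (1,3), (7,10), (9,11), (7,12), (13,14), (12,15).
Pick (0,1); next start ≥ 1 → (1,3); next start ≥ 3 → (7,10); next start ≥ 10 → (13,14).
Selected 4 meetings.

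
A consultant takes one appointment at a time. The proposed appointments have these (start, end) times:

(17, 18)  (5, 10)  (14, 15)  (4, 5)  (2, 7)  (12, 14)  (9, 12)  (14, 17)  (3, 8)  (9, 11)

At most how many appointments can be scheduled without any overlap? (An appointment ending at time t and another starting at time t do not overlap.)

Sorted by end: (4,5)  (2,7)  (3,8)  (5,10)  (9,11)  (9,12)  (12,14)  (14,15)  (14,17)  (17,18)
take (4,5); skip (2,7); take (5,10); take (12,14); take (14,15); skip (14,17); take (17,18).
Selected 5 appointments.

5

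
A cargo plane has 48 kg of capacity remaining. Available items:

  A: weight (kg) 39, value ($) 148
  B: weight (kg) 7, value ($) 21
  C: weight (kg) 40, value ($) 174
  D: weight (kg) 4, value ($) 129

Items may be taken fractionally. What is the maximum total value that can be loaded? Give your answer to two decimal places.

318.18

Greedy by value/weight ratio, highest first.
Order: D (129/4=32.25) > C (174/40=4.35) > A (148/39=3.79) > B (21/7=3.00)
Fill: take D (4 @ 129) → take C (40 @ 174) → take 4/39 of A → 15.18; 48/48 used.
Total value = 318.18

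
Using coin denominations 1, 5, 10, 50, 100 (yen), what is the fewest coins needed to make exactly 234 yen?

9

Greedy: take as many of the largest coin as possible, then repeat with the remainder.
234 − 2×100→34 − 3×10→4 − 4×1→0
Total coins = 2 + 3 + 4 = 9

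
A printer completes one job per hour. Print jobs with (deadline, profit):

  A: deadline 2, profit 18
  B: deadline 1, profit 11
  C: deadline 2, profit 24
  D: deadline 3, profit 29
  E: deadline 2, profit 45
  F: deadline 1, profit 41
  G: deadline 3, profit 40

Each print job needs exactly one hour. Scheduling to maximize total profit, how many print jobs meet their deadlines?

3

Sort by profit descending; place each in the latest free slot ≤ its deadline.
By profit: E(d2,45), F(d1,41), G(d3,40), D(d3,29), C(d2,24), A(d2,18), B(d1,11)
E→slot 2; F→slot 1; G→slot 3; D skipped; C skipped; A skipped; B skipped.
3 of 7 scheduled.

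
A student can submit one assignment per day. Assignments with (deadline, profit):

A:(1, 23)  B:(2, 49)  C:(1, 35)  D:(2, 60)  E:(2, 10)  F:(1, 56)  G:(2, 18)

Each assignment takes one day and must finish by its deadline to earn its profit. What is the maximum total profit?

Sort by profit descending; place each in the latest free slot ≤ its deadline.
Profit order: D=60 F=56 B=49 C=35 A=23 G=18 E=10
Assign: D→slot 2, F→slot 1, B skipped, C skipped, A skipped, G skipped, E skipped.
Slots: [1:F] [2:D]
Profit = 56 + 60 = 116

116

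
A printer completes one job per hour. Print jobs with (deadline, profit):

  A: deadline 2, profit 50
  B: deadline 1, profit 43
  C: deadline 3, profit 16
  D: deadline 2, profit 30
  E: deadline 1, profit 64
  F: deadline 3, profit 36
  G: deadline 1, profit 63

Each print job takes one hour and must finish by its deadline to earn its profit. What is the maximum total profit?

Sort by profit descending; place each in the latest free slot ≤ its deadline.
By profit: E(d1,64), G(d1,63), A(d2,50), B(d1,43), F(d3,36), D(d2,30), C(d3,16)
E→slot 1; G skipped; A→slot 2; B skipped; F→slot 3; D skipped; C skipped.
Profit = 64 + 50 + 36 = 150

150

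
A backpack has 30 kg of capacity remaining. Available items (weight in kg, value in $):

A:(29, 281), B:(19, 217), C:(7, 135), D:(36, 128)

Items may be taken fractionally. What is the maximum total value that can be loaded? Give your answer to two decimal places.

Sort by value per unit weight and fill in that order.
Ratios (sorted): C 19.29, B 11.42, A 9.69, D 3.56
take C (7 @ 135); take B (19 @ 217); take 4/29 of A → 38.76. Capacity used 30/30.
Total value = 390.76

390.76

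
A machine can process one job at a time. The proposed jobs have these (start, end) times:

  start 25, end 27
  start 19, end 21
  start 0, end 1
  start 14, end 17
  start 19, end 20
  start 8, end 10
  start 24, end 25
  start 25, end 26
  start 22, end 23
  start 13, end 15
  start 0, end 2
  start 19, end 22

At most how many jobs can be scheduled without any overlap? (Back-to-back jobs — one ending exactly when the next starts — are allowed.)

Order by finish time; keep every interval that doesn't clash with the previous kept one.
By end time: (0,1), (0,2), (8,10), (13,15), (14,17), (19,20), (19,21), (19,22), (22,23), (24,25), (25,26), (25,27).
Pick (0,1); next start ≥ 1 → (8,10); next start ≥ 10 → (13,15); next start ≥ 15 → (19,20); next start ≥ 20 → (22,23); next start ≥ 23 → (24,25); next start ≥ 25 → (25,26).
Selected 7 jobs.

7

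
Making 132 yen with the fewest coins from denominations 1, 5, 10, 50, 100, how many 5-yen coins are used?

0

132 = 1×100 + 3×10 + 2×1
Count of 5: 0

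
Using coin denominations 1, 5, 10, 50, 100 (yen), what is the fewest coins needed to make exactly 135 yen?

Greedy: take as many of the largest coin as possible, then repeat with the remainder.
135 − 1×100→35 − 3×10→5 − 1×5→0
Total coins = 1 + 3 + 1 = 5

5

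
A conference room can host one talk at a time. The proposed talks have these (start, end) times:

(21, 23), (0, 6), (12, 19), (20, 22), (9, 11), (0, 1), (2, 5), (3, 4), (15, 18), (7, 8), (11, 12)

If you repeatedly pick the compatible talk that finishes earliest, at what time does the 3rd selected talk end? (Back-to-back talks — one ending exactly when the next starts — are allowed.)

8

By end time: (0,1), (3,4), (2,5), (0,6), (7,8), (9,11), (11,12), (15,18), (12,19), (20,22), (21,23).
Pick (0,1); next start ≥ 1 → (3,4); next start ≥ 4 → (7,8); next start ≥ 8 → (9,11); next start ≥ 11 → (11,12); next start ≥ 12 → (15,18); next start ≥ 18 → (20,22).
Selected: (0,1) (3,4) (7,8) (9,11) (11,12) (15,18) (20,22)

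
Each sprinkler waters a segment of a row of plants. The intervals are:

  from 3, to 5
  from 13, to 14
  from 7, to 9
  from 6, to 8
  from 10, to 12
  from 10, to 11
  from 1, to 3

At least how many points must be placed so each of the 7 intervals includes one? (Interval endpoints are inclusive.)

By right end: [1,3]  [3,5]  [6,8]  [7,9]  [10,11]  [10,12]  [13,14]
[1,3] uncovered → point at 3; [6,8] uncovered → point at 8; [10,11] uncovered → point at 11; [13,14] uncovered → point at 14.
Points: 3, 8, 11, 14 (4 total).

4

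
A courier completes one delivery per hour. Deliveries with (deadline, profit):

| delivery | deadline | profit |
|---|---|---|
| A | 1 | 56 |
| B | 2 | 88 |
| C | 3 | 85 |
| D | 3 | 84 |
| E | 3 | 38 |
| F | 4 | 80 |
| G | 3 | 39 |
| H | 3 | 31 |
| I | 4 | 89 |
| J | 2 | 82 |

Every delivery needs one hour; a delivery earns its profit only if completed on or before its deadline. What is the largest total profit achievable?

346

Sort by profit descending; place each in the latest free slot ≤ its deadline.
By profit: I(d4,89), B(d2,88), C(d3,85), D(d3,84), J(d2,82), F(d4,80), A(d1,56), G(d3,39), E(d3,38), H(d3,31)
I→slot 4; B→slot 2; C→slot 3; D→slot 1; J skipped; F skipped; A skipped; G skipped; E skipped; H skipped.
Profit = 84 + 88 + 85 + 89 = 346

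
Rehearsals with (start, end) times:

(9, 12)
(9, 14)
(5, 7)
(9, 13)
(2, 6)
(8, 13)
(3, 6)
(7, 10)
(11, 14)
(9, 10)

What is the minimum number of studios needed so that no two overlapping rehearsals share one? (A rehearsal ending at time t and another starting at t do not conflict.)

The answer is the maximum number of intervals overlapping at any instant.
starts: [2, 3, 5, 7, 8, 9, 9, 9, 9, 11]
ends:   [6, 6, 7, 10, 10, 12, 13, 13, 14, 14]
s2→1 s3→2 s5→3 e6→2 e6→1 e7→0 s7→1 s8→2 s9→3 s9→4 s9→5 s9→6  — peak 6.

6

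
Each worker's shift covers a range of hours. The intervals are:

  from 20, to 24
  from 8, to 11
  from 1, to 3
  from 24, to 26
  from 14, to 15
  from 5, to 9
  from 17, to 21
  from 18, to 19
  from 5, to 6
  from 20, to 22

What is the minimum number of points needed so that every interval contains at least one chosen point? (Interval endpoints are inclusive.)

Sort by right endpoint; whenever an interval is uncovered, place a point at its right end.
By right end: [1,3]  [5,6]  [5,9]  [8,11]  [14,15]  [18,19]  [17,21]  [20,22]  [20,24]  [24,26]
[1,3] uncovered → point at 3; [5,6] uncovered → point at 6; [8,11] uncovered → point at 11; [14,15] uncovered → point at 15; [18,19] uncovered → point at 19; [20,22] uncovered → point at 22; [24,26] uncovered → point at 26.
Points: 3, 6, 11, 15, 19, 22, 26 (7 total).

7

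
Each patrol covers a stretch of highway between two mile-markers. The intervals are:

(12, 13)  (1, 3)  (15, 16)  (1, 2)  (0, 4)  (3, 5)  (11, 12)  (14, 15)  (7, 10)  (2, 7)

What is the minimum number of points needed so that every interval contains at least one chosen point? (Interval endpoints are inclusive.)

Sort by right endpoint; whenever an interval is uncovered, place a point at its right end.
Sorted: [1,2] [1,3] [0,4] [3,5] [2,7] [7,10] [11,12] [12,13] [14,15] [15,16]
{[1,2],[1,3],[0,4]} hit by 2; {[3,5],[2,7]} hit by 5; {[7,10]} hit by 10; {[11,12],[12,13]} hit by 12; {[14,15],[15,16]} hit by 15.
Points: 2, 5, 10, 12, 15 (5 total).

5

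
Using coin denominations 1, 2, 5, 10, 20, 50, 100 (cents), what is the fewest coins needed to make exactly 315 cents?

Greedy: take as many of the largest coin as possible, then repeat with the remainder.
315 − 3×100→15 − 1×10→5 − 1×5→0
Total coins = 3 + 1 + 1 = 5

5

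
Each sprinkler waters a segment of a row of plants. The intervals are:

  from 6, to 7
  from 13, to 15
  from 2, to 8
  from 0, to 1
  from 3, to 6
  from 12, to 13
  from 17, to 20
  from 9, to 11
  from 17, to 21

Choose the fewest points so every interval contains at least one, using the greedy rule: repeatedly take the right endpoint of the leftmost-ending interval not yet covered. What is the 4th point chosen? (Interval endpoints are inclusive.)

13

Sorted: [0,1] [3,6] [6,7] [2,8] [9,11] [12,13] [13,15] [17,20] [17,21]
{[0,1]} hit by 1; {[3,6],[6,7],[2,8]} hit by 6; {[9,11]} hit by 11; {[12,13],[13,15]} hit by 13; {[17,20],[17,21]} hit by 20.
Points: 1, 6, 11, 13, 20 (5 total).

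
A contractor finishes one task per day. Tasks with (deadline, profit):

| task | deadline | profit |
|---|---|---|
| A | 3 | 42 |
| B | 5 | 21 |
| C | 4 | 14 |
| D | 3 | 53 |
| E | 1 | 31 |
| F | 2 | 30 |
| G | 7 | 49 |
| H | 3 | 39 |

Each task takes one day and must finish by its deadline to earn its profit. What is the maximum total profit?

218

Take jobs in profit order; each goes to the latest open slot no later than its deadline.
Profit order: D=53 G=49 A=42 H=39 E=31 F=30 B=21 C=14
Assign: D→slot 3, G→slot 7, A→slot 2, H→slot 1, E skipped, F skipped, B→slot 5, C→slot 4.
Slots: [1:H] [2:A] [3:D] [4:C] [5:B] [7:G]
Profit = 39 + 42 + 53 + 14 + 21 + 49 = 218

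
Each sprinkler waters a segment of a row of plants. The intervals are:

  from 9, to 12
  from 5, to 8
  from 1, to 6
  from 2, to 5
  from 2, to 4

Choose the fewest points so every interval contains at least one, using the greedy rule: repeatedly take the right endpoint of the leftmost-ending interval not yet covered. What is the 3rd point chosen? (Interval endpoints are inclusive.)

12

Sort by right endpoint; whenever an interval is uncovered, place a point at its right end.
By right end: [2,4]  [2,5]  [1,6]  [5,8]  [9,12]
[2,4] uncovered → point at 4; [5,8] uncovered → point at 8; [9,12] uncovered → point at 12.
Points: 4, 8, 12 (3 total).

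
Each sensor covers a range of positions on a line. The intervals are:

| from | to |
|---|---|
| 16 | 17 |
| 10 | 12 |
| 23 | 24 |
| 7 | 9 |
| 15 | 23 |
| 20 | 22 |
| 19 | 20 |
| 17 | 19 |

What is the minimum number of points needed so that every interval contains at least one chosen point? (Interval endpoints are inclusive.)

5

By right end: [7,9]  [10,12]  [16,17]  [17,19]  [19,20]  [20,22]  [15,23]  [23,24]
[7,9] uncovered → point at 9; [10,12] uncovered → point at 12; [16,17] uncovered → point at 17; [19,20] uncovered → point at 20; [23,24] uncovered → point at 24.
Points: 9, 12, 17, 20, 24 (5 total).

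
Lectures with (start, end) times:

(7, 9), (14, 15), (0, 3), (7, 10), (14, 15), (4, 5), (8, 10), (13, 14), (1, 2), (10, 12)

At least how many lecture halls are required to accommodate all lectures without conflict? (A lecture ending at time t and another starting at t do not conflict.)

The answer is the maximum number of intervals overlapping at any instant.
Events (time:±→running): 0:+→1 1:+→2 2:-→1 3:-→0 4:+→1 5:-→0 7:+→1 7:+→2 8:+→3 … peak 3.

3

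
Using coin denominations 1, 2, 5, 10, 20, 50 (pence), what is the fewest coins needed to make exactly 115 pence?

Use the largest denomination that fits, subtract, and repeat.
115 = 2×50 + 1×10 + 1×5
Total coins = 2 + 1 + 1 = 4

4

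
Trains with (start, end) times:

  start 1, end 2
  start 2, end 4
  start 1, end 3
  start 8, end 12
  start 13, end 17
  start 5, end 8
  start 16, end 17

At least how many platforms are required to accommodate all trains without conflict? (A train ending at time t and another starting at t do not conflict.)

Count concurrent intervals with a sweep; the peak is the room count.
starts: [1, 1, 2, 5, 8, 13, 16]
ends:   [2, 3, 4, 8, 12, 17, 17]
s1→1 s1→2  — peak 2.

2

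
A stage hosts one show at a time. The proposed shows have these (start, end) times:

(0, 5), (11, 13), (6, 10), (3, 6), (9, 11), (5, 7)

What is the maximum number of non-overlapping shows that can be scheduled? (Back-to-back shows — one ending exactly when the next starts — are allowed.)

Sorted by end: (0,5)  (3,6)  (5,7)  (6,10)  (9,11)  (11,13)
take (0,5); take (5,7); take (9,11); take (11,13).
Selected 4 shows.

4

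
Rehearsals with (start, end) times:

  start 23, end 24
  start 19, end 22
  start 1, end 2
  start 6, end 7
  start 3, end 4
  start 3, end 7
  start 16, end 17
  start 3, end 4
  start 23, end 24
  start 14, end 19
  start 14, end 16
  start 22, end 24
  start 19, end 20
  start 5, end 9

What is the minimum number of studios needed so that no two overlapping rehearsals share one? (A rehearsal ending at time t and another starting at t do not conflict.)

Count concurrent intervals with a sweep; the peak is the room count.
Events (time:±→running): 1:+→1 2:-→0 3:+→1 3:+→2 3:+→3 … peak 3.

3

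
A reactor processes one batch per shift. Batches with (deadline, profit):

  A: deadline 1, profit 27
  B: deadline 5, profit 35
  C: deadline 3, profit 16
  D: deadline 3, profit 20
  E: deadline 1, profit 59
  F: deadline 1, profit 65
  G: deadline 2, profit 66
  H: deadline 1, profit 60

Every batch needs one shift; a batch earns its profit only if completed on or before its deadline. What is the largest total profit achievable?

186

Sort by profit descending; place each in the latest free slot ≤ its deadline.
By profit: G(d2,66), F(d1,65), H(d1,60), E(d1,59), B(d5,35), A(d1,27), D(d3,20), C(d3,16)
G→slot 2; F→slot 1; H skipped; E skipped; B→slot 5; A skipped; D→slot 3; C skipped.
Profit = 65 + 66 + 20 + 35 = 186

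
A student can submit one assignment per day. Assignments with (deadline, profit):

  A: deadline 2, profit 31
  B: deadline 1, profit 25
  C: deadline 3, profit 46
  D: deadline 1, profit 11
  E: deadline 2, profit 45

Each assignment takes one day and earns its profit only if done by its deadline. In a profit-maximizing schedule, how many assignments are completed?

Profit order: C=46 E=45 A=31 B=25 D=11
Assign: C→slot 3, E→slot 2, A→slot 1, B skipped, D skipped.
Slots: [1:A] [2:E] [3:C]
3 of 5 scheduled.

3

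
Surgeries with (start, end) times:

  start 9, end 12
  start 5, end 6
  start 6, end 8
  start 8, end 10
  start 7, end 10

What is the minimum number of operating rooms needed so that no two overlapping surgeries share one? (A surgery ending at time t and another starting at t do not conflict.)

3

Events (time:±→running): 5:+→1 6:-→0 6:+→1 7:+→2 8:-→1 8:+→2 9:+→3 … peak 3.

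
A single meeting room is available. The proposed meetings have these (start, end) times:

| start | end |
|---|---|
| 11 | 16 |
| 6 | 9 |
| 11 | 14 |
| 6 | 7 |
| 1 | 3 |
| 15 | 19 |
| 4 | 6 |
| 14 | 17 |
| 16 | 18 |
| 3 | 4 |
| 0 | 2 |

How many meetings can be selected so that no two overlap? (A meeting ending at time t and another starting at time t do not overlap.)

Greedy by earliest finish: after sorting by end time, pick each interval compatible with the last pick.
Sorted by end: (0,2)  (1,3)  (3,4)  (4,6)  (6,7)  (6,9)  (11,14)  (11,16)  (14,17)  (16,18)  (15,19)
take (0,2); take (3,4); take (4,6); take (6,7); skip (6,9); take (11,14); take (14,17); skip (16,18).
Selected 6 meetings.

6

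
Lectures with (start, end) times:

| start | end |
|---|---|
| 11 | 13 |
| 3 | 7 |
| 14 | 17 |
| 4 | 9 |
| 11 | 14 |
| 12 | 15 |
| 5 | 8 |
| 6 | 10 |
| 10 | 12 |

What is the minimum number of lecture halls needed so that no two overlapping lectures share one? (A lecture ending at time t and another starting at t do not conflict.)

Events (time:±→running): 3:+→1 4:+→2 5:+→3 6:+→4 … peak 4.

4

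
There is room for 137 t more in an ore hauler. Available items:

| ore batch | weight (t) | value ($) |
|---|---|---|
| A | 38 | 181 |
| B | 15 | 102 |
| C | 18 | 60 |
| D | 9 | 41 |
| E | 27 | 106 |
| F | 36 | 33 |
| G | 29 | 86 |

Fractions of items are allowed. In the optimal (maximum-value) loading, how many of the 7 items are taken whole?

6

Sort by value per unit weight and fill in that order.
Ratios (sorted): B 6.80, A 4.76, D 4.56, E 3.93, C 3.33, G 2.97, F 0.92
take B (15 @ 102); take A (38 @ 181); take D (9 @ 41); take E (27 @ 106); take C (18 @ 60); take G (29 @ 86); take 1/36 of F → 0.92. Capacity used 137/137.
6 item(s) taken whole; one partial (take 1/36 of F).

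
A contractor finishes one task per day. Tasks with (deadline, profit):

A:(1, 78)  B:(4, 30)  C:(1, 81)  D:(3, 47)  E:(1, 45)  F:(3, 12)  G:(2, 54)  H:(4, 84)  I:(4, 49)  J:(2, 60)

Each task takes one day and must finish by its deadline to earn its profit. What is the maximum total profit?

Profit order: H=84 C=81 A=78 J=60 G=54 I=49 D=47 E=45 B=30 F=12
Assign: H→slot 4, C→slot 1, A skipped, J→slot 2, G skipped, I→slot 3, D skipped, E skipped, B skipped, F skipped.
Slots: [1:C] [2:J] [3:I] [4:H]
Profit = 81 + 60 + 49 + 84 = 274

274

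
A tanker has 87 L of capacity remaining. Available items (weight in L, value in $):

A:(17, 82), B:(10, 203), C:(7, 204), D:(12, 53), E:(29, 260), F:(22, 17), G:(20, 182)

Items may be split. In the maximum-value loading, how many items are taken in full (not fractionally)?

Sort by value per unit weight and fill in that order.
Ratios (sorted): C 29.14, B 20.30, G 9.10, E 8.97, A 4.82, D 4.42, F 0.77
take C (7 @ 204); take B (10 @ 203); take G (20 @ 182); take E (29 @ 260); take A (17 @ 82); take 4/12 of D → 17.67. Capacity used 87/87.
5 item(s) taken whole; one partial (take 4/12 of D).

5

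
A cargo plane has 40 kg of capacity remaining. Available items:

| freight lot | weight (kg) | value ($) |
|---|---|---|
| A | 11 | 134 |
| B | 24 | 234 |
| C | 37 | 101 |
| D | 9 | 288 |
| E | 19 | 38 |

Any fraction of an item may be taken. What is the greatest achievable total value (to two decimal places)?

617.00

Order: D (288/9=32.00) > A (134/11=12.18) > B (234/24=9.75) > C (101/37=2.73) > E (38/19=2.00)
Fill: take D (9 @ 288) → take A (11 @ 134) → take 20/24 of B → 195.00; 40/40 used.
Total value = 617.00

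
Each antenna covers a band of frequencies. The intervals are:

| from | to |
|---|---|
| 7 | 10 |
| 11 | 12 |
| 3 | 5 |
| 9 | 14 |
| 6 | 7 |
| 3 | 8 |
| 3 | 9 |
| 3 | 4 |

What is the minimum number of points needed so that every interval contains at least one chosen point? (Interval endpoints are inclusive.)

3

By right end: [3,4]  [3,5]  [6,7]  [3,8]  [3,9]  [7,10]  [11,12]  [9,14]
[3,4] uncovered → point at 4; [6,7] uncovered → point at 7; [11,12] uncovered → point at 12.
Points: 4, 7, 12 (3 total).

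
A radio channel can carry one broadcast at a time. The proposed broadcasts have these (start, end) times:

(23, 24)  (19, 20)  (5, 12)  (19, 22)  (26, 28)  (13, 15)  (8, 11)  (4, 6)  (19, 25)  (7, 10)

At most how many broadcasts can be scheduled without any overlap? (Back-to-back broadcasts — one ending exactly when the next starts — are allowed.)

6

Sort by end time and greedily take each interval whose start is ≥ the last chosen end.
By end time: (4,6), (7,10), (8,11), (5,12), (13,15), (19,20), (19,22), (23,24), (19,25), (26,28).
Pick (4,6); next start ≥ 6 → (7,10); next start ≥ 10 → (13,15); next start ≥ 15 → (19,20); next start ≥ 20 → (23,24); next start ≥ 24 → (26,28).
Selected 6 broadcasts.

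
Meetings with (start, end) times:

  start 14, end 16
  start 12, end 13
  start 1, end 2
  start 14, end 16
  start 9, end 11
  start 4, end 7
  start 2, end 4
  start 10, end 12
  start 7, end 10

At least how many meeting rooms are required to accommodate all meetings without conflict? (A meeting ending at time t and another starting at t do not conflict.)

Events (time:±→running): 1:+→1 2:-→0 2:+→1 4:-→0 4:+→1 7:-→0 7:+→1 9:+→2 … peak 2.

2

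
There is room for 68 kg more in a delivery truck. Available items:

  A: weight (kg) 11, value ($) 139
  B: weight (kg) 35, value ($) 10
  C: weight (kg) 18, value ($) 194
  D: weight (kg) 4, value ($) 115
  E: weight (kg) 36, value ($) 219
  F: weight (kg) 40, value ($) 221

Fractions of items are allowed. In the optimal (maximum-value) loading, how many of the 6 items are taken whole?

Ratios (sorted): D 28.75, A 12.64, C 10.78, E 6.08, F 5.53, B 0.29
take D (4 @ 115); take A (11 @ 139); take C (18 @ 194); take 35/36 of E → 212.92. Capacity used 68/68.
3 item(s) taken whole; one partial (take 35/36 of E).

3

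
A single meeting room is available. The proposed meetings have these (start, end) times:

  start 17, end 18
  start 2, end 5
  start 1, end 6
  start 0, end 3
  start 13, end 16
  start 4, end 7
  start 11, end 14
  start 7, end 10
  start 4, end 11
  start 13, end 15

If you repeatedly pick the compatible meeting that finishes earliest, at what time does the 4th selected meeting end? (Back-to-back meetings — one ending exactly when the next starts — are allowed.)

Sorted by end: (0,3)  (2,5)  (1,6)  (4,7)  (7,10)  (4,11)  (11,14)  (13,15)  (13,16)  (17,18)
take (0,3); take (4,7); take (7,10); skip (4,11); take (11,14); take (17,18).
Selected: (0,3) (4,7) (7,10) (11,14) (17,18)

14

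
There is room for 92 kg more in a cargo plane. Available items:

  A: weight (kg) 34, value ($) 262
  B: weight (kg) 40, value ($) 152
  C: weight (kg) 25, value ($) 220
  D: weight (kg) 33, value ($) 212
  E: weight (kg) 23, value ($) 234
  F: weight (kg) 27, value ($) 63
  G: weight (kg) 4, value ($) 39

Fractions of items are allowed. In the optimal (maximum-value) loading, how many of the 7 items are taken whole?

Greedy by value/weight ratio, highest first.
Ratios (sorted): E 10.17, G 9.75, C 8.80, A 7.71, D 6.42, B 3.80, F 2.33
take E (23 @ 234); take G (4 @ 39); take C (25 @ 220); take A (34 @ 262); take 6/33 of D → 38.55. Capacity used 92/92.
4 item(s) taken whole; one partial (take 6/33 of D).

4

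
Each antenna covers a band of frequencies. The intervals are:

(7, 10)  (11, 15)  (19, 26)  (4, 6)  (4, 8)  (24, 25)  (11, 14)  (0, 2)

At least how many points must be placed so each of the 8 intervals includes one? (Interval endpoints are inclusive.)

5

Sort by right endpoint; whenever an interval is uncovered, place a point at its right end.
By right end: [0,2]  [4,6]  [4,8]  [7,10]  [11,14]  [11,15]  [24,25]  [19,26]
[0,2] uncovered → point at 2; [4,6] uncovered → point at 6; [7,10] uncovered → point at 10; [11,14] uncovered → point at 14; [24,25] uncovered → point at 25.
Points: 2, 6, 10, 14, 25 (5 total).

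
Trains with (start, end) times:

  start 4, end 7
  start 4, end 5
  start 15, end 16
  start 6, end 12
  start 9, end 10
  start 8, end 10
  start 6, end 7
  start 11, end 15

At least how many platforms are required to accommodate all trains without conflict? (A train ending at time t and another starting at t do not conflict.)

Events (time:±→running): 4:+→1 4:+→2 5:-→1 6:+→2 6:+→3 … peak 3.

3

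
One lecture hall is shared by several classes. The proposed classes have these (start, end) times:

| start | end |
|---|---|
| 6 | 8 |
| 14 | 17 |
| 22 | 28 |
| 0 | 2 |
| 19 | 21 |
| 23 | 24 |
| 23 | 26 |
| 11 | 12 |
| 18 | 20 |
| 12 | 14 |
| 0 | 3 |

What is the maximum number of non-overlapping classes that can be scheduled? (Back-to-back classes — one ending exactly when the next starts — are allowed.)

7

Greedy by earliest finish: after sorting by end time, pick each interval compatible with the last pick.
Sorted by end: (0,2)  (0,3)  (6,8)  (11,12)  (12,14)  (14,17)  (18,20)  (19,21)  (23,24)  (23,26)  (22,28)
take (0,2); take (6,8); take (11,12); take (12,14); take (14,17); take (18,20); take (23,24); skip (23,26).
Selected 7 classes.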